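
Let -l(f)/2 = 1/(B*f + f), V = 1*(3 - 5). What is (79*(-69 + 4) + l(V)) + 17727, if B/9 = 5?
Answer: 579233/46 ≈ 12592.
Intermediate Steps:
B = 45 (B = 9*5 = 45)
V = -2 (V = 1*(-2) = -2)
l(f) = -1/(23*f) (l(f) = -2/(45*f + f) = -2*1/(46*f) = -1/(23*f))
(79*(-69 + 4) + l(V)) + 17727 = (79*(-69 + 4) - 1/23/(-2)) + 17727 = (79*(-65) - 1/23*(-½)) + 17727 = (-5135 + 1/46) + 17727 = -236209/46 + 17727 = 579233/46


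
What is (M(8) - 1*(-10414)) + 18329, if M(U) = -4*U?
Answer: 28711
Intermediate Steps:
(M(8) - 1*(-10414)) + 18329 = (-4*8 - 1*(-10414)) + 18329 = (-32 + 10414) + 18329 = 10382 + 18329 = 28711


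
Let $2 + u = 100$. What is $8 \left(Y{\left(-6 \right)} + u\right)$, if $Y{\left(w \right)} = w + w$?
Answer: $688$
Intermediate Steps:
$Y{\left(w \right)} = 2 w$
$u = 98$ ($u = -2 + 100 = 98$)
$8 \left(Y{\left(-6 \right)} + u\right) = 8 \left(2 \left(-6\right) + 98\right) = 8 \left(-12 + 98\right) = 8 \cdot 86 = 688$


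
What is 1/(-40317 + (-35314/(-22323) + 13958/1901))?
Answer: -42436023/1710514422943 ≈ -2.4809e-5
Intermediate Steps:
1/(-40317 + (-35314/(-22323) + 13958/1901)) = 1/(-40317 + (-35314*(-1/22323) + 13958*(1/1901))) = 1/(-40317 + (35314/22323 + 13958/1901)) = 1/(-40317 + 378716348/42436023) = 1/(-1710514422943/42436023) = -42436023/1710514422943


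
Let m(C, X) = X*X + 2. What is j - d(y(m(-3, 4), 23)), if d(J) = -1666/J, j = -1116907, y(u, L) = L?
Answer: -25687195/23 ≈ -1.1168e+6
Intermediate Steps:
m(C, X) = 2 + X² (m(C, X) = X² + 2 = 2 + X²)
j - d(y(m(-3, 4), 23)) = -1116907 - (-1666)/23 = -1116907 - 1*(-1666/23) = -1116907 + 1666/23 = -25687195/23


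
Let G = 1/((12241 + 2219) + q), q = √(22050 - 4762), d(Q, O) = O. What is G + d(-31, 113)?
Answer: 5906352929/52268578 - √4322/104537156 ≈ 113.00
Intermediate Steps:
q = 2*√4322 (q = √17288 = 2*√4322 ≈ 131.48)
G = 1/(14460 + 2*√4322) (G = 1/((12241 + 2219) + 2*√4322) = 1/(14460 + 2*√4322) ≈ 6.8533e-5)
G + d(-31, 113) = (3615/52268578 - √4322/104537156) + 113 = 5906352929/52268578 - √4322/104537156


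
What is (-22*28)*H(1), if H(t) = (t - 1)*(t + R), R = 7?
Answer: 0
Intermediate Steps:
H(t) = (-1 + t)*(7 + t) (H(t) = (t - 1)*(t + 7) = (-1 + t)*(7 + t))
(-22*28)*H(1) = (-22*28)*(-7 + 1**2 + 6*1) = -616*(-7 + 1 + 6) = -616*0 = 0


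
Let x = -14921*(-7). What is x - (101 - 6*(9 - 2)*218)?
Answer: 113502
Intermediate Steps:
x = 104447
x - (101 - 6*(9 - 2)*218) = 104447 - (101 - 6*(9 - 2)*218) = 104447 - (101 - 6*7*218) = 104447 - (101 - 42*218) = 104447 - (101 - 9156) = 104447 - 1*(-9055) = 104447 + 9055 = 113502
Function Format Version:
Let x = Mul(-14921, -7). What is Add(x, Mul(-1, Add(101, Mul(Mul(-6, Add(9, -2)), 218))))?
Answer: 113502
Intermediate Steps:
x = 104447
Add(x, Mul(-1, Add(101, Mul(Mul(-6, Add(9, -2)), 218)))) = Add(104447, Mul(-1, Add(101, Mul(Mul(-6, Add(9, -2)), 218)))) = Add(104447, Mul(-1, Add(101, Mul(Mul(-6, 7), 218)))) = Add(104447, Mul(-1, Add(101, Mul(-42, 218)))) = Add(104447, Mul(-1, Add(101, -9156))) = Add(104447, Mul(-1, -9055)) = Add(104447, 9055) = 113502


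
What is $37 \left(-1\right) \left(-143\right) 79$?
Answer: $417989$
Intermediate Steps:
$37 \left(-1\right) \left(-143\right) 79 = \left(-37\right) \left(-143\right) 79 = 5291 \cdot 79 = 417989$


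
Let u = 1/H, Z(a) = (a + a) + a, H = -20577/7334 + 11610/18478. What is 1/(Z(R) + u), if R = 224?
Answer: 7765107/5214585650 ≈ 0.0014891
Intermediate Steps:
H = -7765107/3566254 (H = -20577*1/7334 + 11610*(1/18478) = -1083/386 + 5805/9239 = -7765107/3566254 ≈ -2.1774)
Z(a) = 3*a (Z(a) = 2*a + a = 3*a)
u = -3566254/7765107 (u = 1/(-7765107/3566254) = -3566254/7765107 ≈ -0.45927)
1/(Z(R) + u) = 1/(3*224 - 3566254/7765107) = 1/(672 - 3566254/7765107) = 1/(5214585650/7765107) = 7765107/5214585650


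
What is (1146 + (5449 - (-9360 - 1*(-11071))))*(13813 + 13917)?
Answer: 135433320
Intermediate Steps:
(1146 + (5449 - (-9360 - 1*(-11071))))*(13813 + 13917) = (1146 + (5449 - (-9360 + 11071)))*27730 = (1146 + (5449 - 1*1711))*27730 = (1146 + (5449 - 1711))*27730 = (1146 + 3738)*27730 = 4884*27730 = 135433320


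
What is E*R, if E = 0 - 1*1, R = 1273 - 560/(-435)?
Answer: -110863/87 ≈ -1274.3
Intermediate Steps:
R = 110863/87 (R = 1273 - 560*(-1)/435 = 1273 - 1*(-112/87) = 1273 + 112/87 = 110863/87 ≈ 1274.3)
E = -1 (E = 0 - 1 = -1)
E*R = -1*110863/87 = -110863/87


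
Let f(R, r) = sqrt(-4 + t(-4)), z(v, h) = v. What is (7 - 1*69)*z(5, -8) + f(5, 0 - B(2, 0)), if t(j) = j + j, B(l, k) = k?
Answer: -310 + 2*I*sqrt(3) ≈ -310.0 + 3.4641*I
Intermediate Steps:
t(j) = 2*j
f(R, r) = 2*I*sqrt(3) (f(R, r) = sqrt(-4 + 2*(-4)) = sqrt(-4 - 8) = sqrt(-12) = 2*I*sqrt(3))
(7 - 1*69)*z(5, -8) + f(5, 0 - B(2, 0)) = (7 - 1*69)*5 + 2*I*sqrt(3) = (7 - 69)*5 + 2*I*sqrt(3) = -62*5 + 2*I*sqrt(3) = -310 + 2*I*sqrt(3)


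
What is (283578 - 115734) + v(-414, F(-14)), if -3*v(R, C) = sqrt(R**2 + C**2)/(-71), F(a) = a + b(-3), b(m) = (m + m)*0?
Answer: 167844 + 2*sqrt(42898)/213 ≈ 1.6785e+5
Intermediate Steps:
b(m) = 0 (b(m) = (2*m)*0 = 0)
F(a) = a (F(a) = a + 0 = a)
v(R, C) = sqrt(C**2 + R**2)/213 (v(R, C) = -sqrt(R**2 + C**2)/(3*(-71)) = -sqrt(C**2 + R**2)*(-1)/(3*71) = -(-1)*sqrt(C**2 + R**2)/213 = sqrt(C**2 + R**2)/213)
(283578 - 115734) + v(-414, F(-14)) = (283578 - 115734) + sqrt((-14)**2 + (-414)**2)/213 = 167844 + sqrt(196 + 171396)/213 = 167844 + sqrt(171592)/213 = 167844 + (2*sqrt(42898))/213 = 167844 + 2*sqrt(42898)/213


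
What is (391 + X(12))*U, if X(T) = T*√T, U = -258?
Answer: -100878 - 6192*√3 ≈ -1.1160e+5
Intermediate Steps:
X(T) = T^(3/2)
(391 + X(12))*U = (391 + 12^(3/2))*(-258) = (391 + 24*√3)*(-258) = -100878 - 6192*√3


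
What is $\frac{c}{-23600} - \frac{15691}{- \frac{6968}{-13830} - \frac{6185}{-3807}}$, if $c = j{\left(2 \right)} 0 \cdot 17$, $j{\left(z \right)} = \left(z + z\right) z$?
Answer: $- \frac{137690643285}{18677621} \approx -7372.0$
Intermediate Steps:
$j{\left(z \right)} = 2 z^{2}$ ($j{\left(z \right)} = 2 z z = 2 z^{2}$)
$c = 0$ ($c = 2 \cdot 2^{2} \cdot 0 \cdot 17 = 2 \cdot 4 \cdot 0 \cdot 17 = 8 \cdot 0 \cdot 17 = 0 \cdot 17 = 0$)
$\frac{c}{-23600} - \frac{15691}{- \frac{6968}{-13830} - \frac{6185}{-3807}} = \frac{0}{-23600} - \frac{15691}{- \frac{6968}{-13830} - \frac{6185}{-3807}} = 0 \left(- \frac{1}{23600}\right) - \frac{15691}{\left(-6968\right) \left(- \frac{1}{13830}\right) - - \frac{6185}{3807}} = 0 - \frac{15691}{\frac{3484}{6915} + \frac{6185}{3807}} = 0 - \frac{15691}{\frac{18677621}{8775135}} = 0 - \frac{137690643285}{18677621} = - \frac{137690643285}{18677621}$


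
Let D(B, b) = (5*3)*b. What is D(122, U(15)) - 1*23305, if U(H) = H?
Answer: -23080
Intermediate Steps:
D(B, b) = 15*b
D(122, U(15)) - 1*23305 = 15*15 - 1*23305 = 225 - 23305 = -23080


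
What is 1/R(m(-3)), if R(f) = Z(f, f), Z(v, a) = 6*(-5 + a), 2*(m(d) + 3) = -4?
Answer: -1/60 ≈ -0.016667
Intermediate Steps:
m(d) = -5 (m(d) = -3 + (1/2)*(-4) = -3 - 2 = -5)
Z(v, a) = -30 + 6*a
R(f) = -30 + 6*f
1/R(m(-3)) = 1/(-30 + 6*(-5)) = 1/(-30 - 30) = 1/(-60) = -1/60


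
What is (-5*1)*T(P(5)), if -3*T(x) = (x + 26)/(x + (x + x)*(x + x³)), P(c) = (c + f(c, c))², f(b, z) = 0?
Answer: 17/156505 ≈ 0.00010862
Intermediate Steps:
P(c) = c² (P(c) = (c + 0)² = c²)
T(x) = -(26 + x)/(3*(x + 2*x*(x + x³))) (T(x) = -(x + 26)/(3*(x + (x + x)*(x + x³))) = -(26 + x)/(3*(x + (2*x)*(x + x³))) = -(26 + x)/(3*(x + 2*x*(x + x³))))
(-5*1)*T(P(5)) = (-5*1)*((-26 - 1*5²)/(3*(5²)*(1 + 2*5² + 2*(5²)³))) = -5*(-26 - 1*25)/(3*25*(1 + 2*25 + 2*25³)) = -5*(-26 - 25)/(3*25*(1 + 50 + 2*15625)) = -5*(-51)/(3*25*(1 + 50 + 31250)) = -5*(-51)/(3*25*31301) = -5*(-17/782525) = 17/156505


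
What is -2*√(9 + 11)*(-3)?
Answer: 12*√5 ≈ 26.833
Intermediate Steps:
-2*√(9 + 11)*(-3) = -4*√5*(-3) = 12*√5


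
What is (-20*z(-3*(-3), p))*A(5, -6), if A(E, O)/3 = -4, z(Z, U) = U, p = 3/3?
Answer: 240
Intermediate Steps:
p = 1 (p = 3*(⅓) = 1)
A(E, O) = -12 (A(E, O) = 3*(-4) = -12)
(-20*z(-3*(-3), p))*A(5, -6) = -20*1*(-12) = -20*(-12) = 240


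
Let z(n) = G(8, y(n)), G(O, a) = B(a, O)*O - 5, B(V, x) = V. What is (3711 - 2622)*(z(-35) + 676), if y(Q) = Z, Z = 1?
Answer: 739431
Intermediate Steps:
y(Q) = 1
G(O, a) = -5 + O*a (G(O, a) = a*O - 5 = O*a - 5 = -5 + O*a)
z(n) = 3 (z(n) = -5 + 8*1 = -5 + 8 = 3)
(3711 - 2622)*(z(-35) + 676) = (3711 - 2622)*(3 + 676) = 1089*679 = 739431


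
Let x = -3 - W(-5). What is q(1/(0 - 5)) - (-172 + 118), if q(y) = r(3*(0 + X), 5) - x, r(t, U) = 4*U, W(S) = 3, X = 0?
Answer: 80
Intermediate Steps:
x = -6 (x = -3 - 1*3 = -3 - 3 = -6)
q(y) = 26 (q(y) = 4*5 - 1*(-6) = 20 + 6 = 26)
q(1/(0 - 5)) - (-172 + 118) = 26 - (-172 + 118) = 26 - 1*(-54) = 26 + 54 = 80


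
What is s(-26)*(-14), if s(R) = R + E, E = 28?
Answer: -28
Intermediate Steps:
s(R) = 28 + R (s(R) = R + 28 = 28 + R)
s(-26)*(-14) = (28 - 26)*(-14) = 2*(-14) = -28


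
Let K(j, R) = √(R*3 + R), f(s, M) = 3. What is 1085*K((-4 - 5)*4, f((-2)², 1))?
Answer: 2170*√3 ≈ 3758.6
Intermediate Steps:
K(j, R) = 2*√R (K(j, R) = √(3*R + R) = √(4*R) = 2*√R)
1085*K((-4 - 5)*4, f((-2)², 1)) = 1085*(2*√3) = 2170*√3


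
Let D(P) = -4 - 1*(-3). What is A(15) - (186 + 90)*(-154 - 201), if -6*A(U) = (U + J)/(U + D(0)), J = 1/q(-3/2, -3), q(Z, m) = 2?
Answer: 16460609/168 ≈ 97980.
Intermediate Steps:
D(P) = -1 (D(P) = -4 + 3 = -1)
J = ½ (J = 1/2 = ½ ≈ 0.50000)
A(U) = -(½ + U)/(6*(-1 + U)) (A(U) = -(U + ½)/(6*(U - 1)) = -(½ + U)/(6*(-1 + U)))
A(15) - (186 + 90)*(-154 - 201) = (-1 - 2*15)/(12*(-1 + 15)) - (186 + 90)*(-154 - 201) = (1/12)*(-1 - 30)/14 - 276*(-355) = (1/12)*(1/14)*(-31) - 1*(-97980) = -31/168 + 97980 = 16460609/168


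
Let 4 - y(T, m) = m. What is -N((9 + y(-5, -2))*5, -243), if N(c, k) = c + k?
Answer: 168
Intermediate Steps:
y(T, m) = 4 - m
-N((9 + y(-5, -2))*5, -243) = -((9 + (4 - 1*(-2)))*5 - 243) = -((9 + (4 + 2))*5 - 243) = -((9 + 6)*5 - 243) = -(15*5 - 243) = -(75 - 243) = -1*(-168) = 168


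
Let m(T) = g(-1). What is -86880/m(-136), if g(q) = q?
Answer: 86880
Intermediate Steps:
m(T) = -1
-86880/m(-136) = -86880/(-1) = -86880*(-1) = 86880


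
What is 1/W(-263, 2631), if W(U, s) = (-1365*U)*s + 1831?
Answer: 1/944517676 ≈ 1.0587e-9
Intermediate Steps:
W(U, s) = 1831 - 1365*U*s (W(U, s) = -1365*U*s + 1831 = 1831 - 1365*U*s)
1/W(-263, 2631) = 1/(1831 - 1365*(-263)*2631) = 1/(1831 + 944515845) = 1/944517676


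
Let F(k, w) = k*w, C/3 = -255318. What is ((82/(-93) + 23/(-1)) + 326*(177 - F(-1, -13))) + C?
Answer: -66263791/93 ≈ -7.1251e+5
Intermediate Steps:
C = -765954 (C = 3*(-255318) = -765954)
((82/(-93) + 23/(-1)) + 326*(177 - F(-1, -13))) + C = ((82/(-93) + 23/(-1)) + 326*(177 - (-1)*(-13))) - 765954 = ((82*(-1/93) + 23*(-1)) + 326*(177 - 1*13)) - 765954 = ((-82/93 - 23) + 326*(177 - 13)) - 765954 = (-2221/93 + 326*164) - 765954 = (-2221/93 + 53464) - 765954 = 4969931/93 - 765954 = -66263791/93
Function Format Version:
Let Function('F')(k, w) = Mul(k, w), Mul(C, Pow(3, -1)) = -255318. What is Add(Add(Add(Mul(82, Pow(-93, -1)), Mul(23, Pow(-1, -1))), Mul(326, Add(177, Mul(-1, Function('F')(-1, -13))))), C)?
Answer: Rational(-66263791, 93) ≈ -7.1251e+5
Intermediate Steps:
C = -765954 (C = Mul(3, -255318) = -765954)
Add(Add(Add(Mul(82, Pow(-93, -1)), Mul(23, Pow(-1, -1))), Mul(326, Add(177, Mul(-1, Function('F')(-1, -13))))), C) = Add(Add(Add(Mul(82, Pow(-93, -1)), Mul(23, Pow(-1, -1))), Mul(326, Add(177, Mul(-1, Mul(-1, -13))))), -765954) = Add(Add(Add(Mul(82, Rational(-1, 93)), Mul(23, -1)), Mul(326, Add(177, Mul(-1, 13)))), -765954) = Add(Add(Add(Rational(-82, 93), -23), Mul(326, Add(177, -13))), -765954) = Add(Add(Rational(-2221, 93), Mul(326, 164)), -765954) = Add(Add(Rational(-2221, 93), 53464), -765954) = Add(Rational(4969931, 93), -765954) = Rational(-66263791, 93)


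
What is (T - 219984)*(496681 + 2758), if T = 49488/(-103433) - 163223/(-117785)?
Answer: -1338507667331165971999/12182855905 ≈ -1.0987e+11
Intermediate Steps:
T = 11053700479/12182855905 (T = 49488*(-1/103433) - 163223*(-1/117785) = -49488/103433 + 163223/117785 = 11053700479/12182855905 ≈ 0.90732)
(T - 219984)*(496681 + 2758) = (11053700479/12182855905 - 219984)*(496681 + 2758) = -2680022319705041/12182855905*499439 = -1338507667331165971999/12182855905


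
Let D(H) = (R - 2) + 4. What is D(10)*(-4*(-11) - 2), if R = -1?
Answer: 42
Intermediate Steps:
D(H) = 1 (D(H) = (-1 - 2) + 4 = -3 + 4 = 1)
D(10)*(-4*(-11) - 2) = 1*(-4*(-11) - 2) = 1*(44 - 2) = 1*42 = 42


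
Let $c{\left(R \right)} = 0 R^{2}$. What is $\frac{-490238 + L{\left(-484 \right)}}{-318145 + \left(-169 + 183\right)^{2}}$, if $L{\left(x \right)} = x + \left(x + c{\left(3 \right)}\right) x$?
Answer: $\frac{256466}{317949} \approx 0.80663$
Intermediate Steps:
$c{\left(R \right)} = 0$
$L{\left(x \right)} = x + x^{2}$ ($L{\left(x \right)} = x + \left(x + 0\right) x = x + x x = x + x^{2}$)
$\frac{-490238 + L{\left(-484 \right)}}{-318145 + \left(-169 + 183\right)^{2}} = \frac{-490238 - 484 \left(1 - 484\right)}{-318145 + \left(-169 + 183\right)^{2}} = \frac{-490238 - -233772}{-318145 + 14^{2}} = \frac{-490238 + 233772}{-318145 + 196} = - \frac{256466}{-317949} = \left(-256466\right) \left(- \frac{1}{317949}\right) = \frac{256466}{317949}$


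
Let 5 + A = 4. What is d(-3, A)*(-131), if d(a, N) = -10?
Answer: 1310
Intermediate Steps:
A = -1 (A = -5 + 4 = -1)
d(-3, A)*(-131) = -10*(-131) = 1310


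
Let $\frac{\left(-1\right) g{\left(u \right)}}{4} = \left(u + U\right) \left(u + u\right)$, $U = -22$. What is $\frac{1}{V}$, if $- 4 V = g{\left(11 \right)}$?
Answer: $- \frac{1}{242} \approx -0.0041322$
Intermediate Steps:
$g{\left(u \right)} = - 8 u \left(-22 + u\right)$ ($g{\left(u \right)} = - 4 \left(u - 22\right) \left(u + u\right) = - 4 \left(-22 + u\right) 2 u = - 4 \cdot 2 u \left(-22 + u\right) = - 8 u \left(-22 + u\right)$)
$V = -242$ ($V = - \frac{8 \cdot 11 \left(22 - 11\right)}{4} = - \frac{8 \cdot 11 \cdot 11}{4} = \left(- \frac{1}{4}\right) 968 = -242$)
$\frac{1}{V} = \frac{1}{-242} = - \frac{1}{242}$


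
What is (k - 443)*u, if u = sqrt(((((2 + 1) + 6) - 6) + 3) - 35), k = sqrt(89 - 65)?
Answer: I*sqrt(29)*(-443 + 2*sqrt(6)) ≈ -2359.2*I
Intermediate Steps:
k = 2*sqrt(6) (k = sqrt(24) = 2*sqrt(6) ≈ 4.8990)
u = I*sqrt(29) (u = sqrt((((3 + 6) - 6) + 3) - 35) = sqrt(((9 - 6) + 3) - 35) = sqrt((3 + 3) - 35) = sqrt(6 - 35) = sqrt(-29) = I*sqrt(29) ≈ 5.3852*I)
(k - 443)*u = (2*sqrt(6) - 443)*(I*sqrt(29)) = (-443 + 2*sqrt(6))*(I*sqrt(29)) = I*sqrt(29)*(-443 + 2*sqrt(6))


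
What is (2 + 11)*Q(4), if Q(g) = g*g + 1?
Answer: 221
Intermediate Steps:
Q(g) = 1 + g**2 (Q(g) = g**2 + 1 = 1 + g**2)
(2 + 11)*Q(4) = (2 + 11)*(1 + 4**2) = 13*(1 + 16) = 13*17 = 221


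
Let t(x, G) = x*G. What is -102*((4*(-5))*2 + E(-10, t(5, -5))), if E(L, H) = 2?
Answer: 3876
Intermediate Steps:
t(x, G) = G*x
-102*((4*(-5))*2 + E(-10, t(5, -5))) = -102*((4*(-5))*2 + 2) = -102*(-20*2 + 2) = -102*(-40 + 2) = -102*(-38) = 3876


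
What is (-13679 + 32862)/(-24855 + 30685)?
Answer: 19183/5830 ≈ 3.2904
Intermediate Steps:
(-13679 + 32862)/(-24855 + 30685) = 19183/5830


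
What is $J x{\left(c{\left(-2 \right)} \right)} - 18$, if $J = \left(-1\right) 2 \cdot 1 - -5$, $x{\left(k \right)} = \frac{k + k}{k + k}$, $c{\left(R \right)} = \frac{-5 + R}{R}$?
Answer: $-15$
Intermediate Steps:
$c{\left(R \right)} = \frac{-5 + R}{R}$
$x{\left(k \right)} = 1$ ($x{\left(k \right)} = \frac{2 k}{2 k} = 2 k \frac{1}{2 k} = 1$)
$J = 3$ ($J = \left(-2\right) 1 + 5 = -2 + 5 = 3$)
$J x{\left(c{\left(-2 \right)} \right)} - 18 = 3 \cdot 1 - 18 = 3 - 18 = -15$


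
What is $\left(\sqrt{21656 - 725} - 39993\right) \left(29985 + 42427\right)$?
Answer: $-2895973116 + 72412 \sqrt{20931} \approx -2.8855 \cdot 10^{9}$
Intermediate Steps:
$\left(\sqrt{21656 - 725} - 39993\right) \left(29985 + 42427\right) = \left(\sqrt{20931} - 39993\right) 72412 = \left(-39993 + \sqrt{20931}\right) 72412 = -2895973116 + 72412 \sqrt{20931}$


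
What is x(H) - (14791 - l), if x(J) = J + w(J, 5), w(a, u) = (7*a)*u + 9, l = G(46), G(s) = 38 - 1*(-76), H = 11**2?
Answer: -10312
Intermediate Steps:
H = 121
G(s) = 114 (G(s) = 38 + 76 = 114)
l = 114
w(a, u) = 9 + 7*a*u (w(a, u) = 7*a*u + 9 = 9 + 7*a*u)
x(J) = 9 + 36*J (x(J) = J + (9 + 7*J*5) = J + (9 + 35*J) = 9 + 36*J)
x(H) - (14791 - l) = (9 + 36*121) - (14791 - 1*114) = (9 + 4356) - (14791 - 114) = 4365 - 1*14677 = 4365 - 14677 = -10312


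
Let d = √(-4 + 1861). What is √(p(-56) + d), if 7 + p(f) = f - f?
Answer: √(-7 + √1857) ≈ 6.0077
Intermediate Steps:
p(f) = -7 (p(f) = -7 + (f - f) = -7 + 0 = -7)
d = √1857 ≈ 43.093
√(p(-56) + d) = √(-7 + √1857)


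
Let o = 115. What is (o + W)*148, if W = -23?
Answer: 13616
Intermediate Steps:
(o + W)*148 = (115 - 23)*148 = 92*148 = 13616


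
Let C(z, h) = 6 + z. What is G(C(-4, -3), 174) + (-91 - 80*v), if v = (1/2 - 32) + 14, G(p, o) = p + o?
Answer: 1485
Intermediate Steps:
G(p, o) = o + p
v = -35/2 (v = (½ - 32) + 14 = -63/2 + 14 = -35/2 ≈ -17.500)
G(C(-4, -3), 174) + (-91 - 80*v) = (174 + (6 - 4)) + (-91 - 80*(-35/2)) = (174 + 2) + (-91 + 1400) = 176 + 1309 = 1485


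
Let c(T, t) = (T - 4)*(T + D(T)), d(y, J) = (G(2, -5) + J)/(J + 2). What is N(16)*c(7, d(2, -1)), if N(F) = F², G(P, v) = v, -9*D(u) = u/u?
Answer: 15872/3 ≈ 5290.7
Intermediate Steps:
D(u) = -⅑ (D(u) = -u/(9*u) = -⅑*1 = -⅑)
d(y, J) = (-5 + J)/(2 + J) (d(y, J) = (-5 + J)/(J + 2) = (-5 + J)/(2 + J))
c(T, t) = (-4 + T)*(-⅑ + T) (c(T, t) = (T - 4)*(T - ⅑) = (-4 + T)*(-⅑ + T))
N(16)*c(7, d(2, -1)) = 16²*(4/9 + 7² - 37/9*7) = 256*(4/9 + 49 - 259/9) = 256*(62/3) = 15872/3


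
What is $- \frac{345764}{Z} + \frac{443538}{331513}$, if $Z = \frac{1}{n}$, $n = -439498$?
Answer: $\frac{50377572929535674}{331513} \approx 1.5196 \cdot 10^{11}$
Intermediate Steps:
$Z = - \frac{1}{439498}$ ($Z = \frac{1}{-439498} = - \frac{1}{439498} \approx -2.2753 \cdot 10^{-6}$)
$- \frac{345764}{Z} + \frac{443538}{331513} = - \frac{345764}{- \frac{1}{439498}} + \frac{443538}{331513} = \left(-345764\right) \left(-439498\right) + 443538 \cdot \frac{1}{331513} = 151962586472 + \frac{443538}{331513} = \frac{50377572929535674}{331513}$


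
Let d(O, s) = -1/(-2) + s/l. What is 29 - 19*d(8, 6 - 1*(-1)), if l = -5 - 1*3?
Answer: 289/8 ≈ 36.125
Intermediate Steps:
l = -8 (l = -5 - 3 = -8)
d(O, s) = ½ - s/8 (d(O, s) = -1/(-2) + s/(-8) = -1*(-½) + s*(-⅛) = ½ - s/8)
29 - 19*d(8, 6 - 1*(-1)) = 29 - 19*(½ - (6 - 1*(-1))/8) = 29 - 19*(½ - (6 + 1)/8) = 29 - 19*(½ - ⅛*7) = 29 - 19*(½ - 7/8) = 29 - 19*(-3/8) = 29 + 57/8 = 289/8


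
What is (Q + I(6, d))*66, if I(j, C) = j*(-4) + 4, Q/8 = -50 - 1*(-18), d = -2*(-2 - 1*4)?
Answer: -18216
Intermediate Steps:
d = 12 (d = -2*(-2 - 4) = -2*(-6) = 12)
Q = -256 (Q = 8*(-50 - 1*(-18)) = 8*(-50 + 18) = 8*(-32) = -256)
I(j, C) = 4 - 4*j (I(j, C) = -4*j + 4 = 4 - 4*j)
(Q + I(6, d))*66 = (-256 + (4 - 4*6))*66 = (-256 + (4 - 24))*66 = (-256 - 20)*66 = -276*66 = -18216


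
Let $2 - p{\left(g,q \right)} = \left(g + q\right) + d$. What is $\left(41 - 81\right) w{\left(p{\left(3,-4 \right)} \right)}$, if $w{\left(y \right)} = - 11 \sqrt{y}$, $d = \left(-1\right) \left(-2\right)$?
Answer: $440$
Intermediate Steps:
$d = 2$
$p{\left(g,q \right)} = - g - q$ ($p{\left(g,q \right)} = 2 - \left(\left(g + q\right) + 2\right) = 2 - \left(2 + g + q\right) = - g - q$)
$\left(41 - 81\right) w{\left(p{\left(3,-4 \right)} \right)} = \left(41 - 81\right) \left(- 11 \sqrt{\left(-1\right) 3 - -4}\right) = - 40 \left(- 11 \sqrt{-3 + 4}\right) = - 40 \left(- 11 \sqrt{1}\right) = - 40 \left(\left(-11\right) 1\right) = \left(-40\right) \left(-11\right) = 440$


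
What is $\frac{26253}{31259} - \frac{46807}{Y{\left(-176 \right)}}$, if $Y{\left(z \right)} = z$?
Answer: $\frac{1467760541}{5501584} \approx 266.79$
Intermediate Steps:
$\frac{26253}{31259} - \frac{46807}{Y{\left(-176 \right)}} = \frac{26253}{31259} - \frac{46807}{-176} = 26253 \cdot \frac{1}{31259} - - \frac{46807}{176} = \frac{26253}{31259} + \frac{46807}{176} = \frac{1467760541}{5501584}$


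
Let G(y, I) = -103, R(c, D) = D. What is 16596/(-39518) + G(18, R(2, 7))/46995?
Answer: -391999687/928574205 ≈ -0.42215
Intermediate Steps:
16596/(-39518) + G(18, R(2, 7))/46995 = 16596/(-39518) - 103/46995 = 16596*(-1/39518) - 103*1/46995 = -8298/19759 - 103/46995 = -391999687/928574205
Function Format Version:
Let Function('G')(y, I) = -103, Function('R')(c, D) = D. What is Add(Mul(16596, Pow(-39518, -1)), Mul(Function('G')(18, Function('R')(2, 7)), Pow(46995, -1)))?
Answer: Rational(-391999687, 928574205) ≈ -0.42215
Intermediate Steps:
Add(Mul(16596, Pow(-39518, -1)), Mul(Function('G')(18, Function('R')(2, 7)), Pow(46995, -1))) = Add(Mul(16596, Pow(-39518, -1)), Mul(-103, Pow(46995, -1))) = Add(Mul(16596, Rational(-1, 39518)), Mul(-103, Rational(1, 46995))) = Add(Rational(-8298, 19759), Rational(-103, 46995)) = Rational(-391999687, 928574205)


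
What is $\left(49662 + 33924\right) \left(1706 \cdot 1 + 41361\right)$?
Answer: $3599798262$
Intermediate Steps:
$\left(49662 + 33924\right) \left(1706 \cdot 1 + 41361\right) = 83586 \left(1706 + 41361\right) = 83586 \cdot 43067 = 3599798262$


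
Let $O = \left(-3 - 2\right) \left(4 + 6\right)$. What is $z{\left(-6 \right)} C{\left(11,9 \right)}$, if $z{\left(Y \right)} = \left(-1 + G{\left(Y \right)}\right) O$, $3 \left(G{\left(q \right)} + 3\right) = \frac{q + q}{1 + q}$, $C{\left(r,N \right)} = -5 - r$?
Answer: $-2560$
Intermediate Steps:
$G{\left(q \right)} = -3 + \frac{2 q}{3 \left(1 + q\right)}$ ($G{\left(q \right)} = -3 + \frac{\left(q + q\right) \frac{1}{1 + q}}{3} = -3 + \frac{2 q \frac{1}{1 + q}}{3} = -3 + \frac{2 q}{3 \left(1 + q\right)}$)
$O = -50$ ($O = \left(-5\right) 10 = -50$)
$z{\left(Y \right)} = 50 - \frac{50 \left(-9 - 7 Y\right)}{3 \left(1 + Y\right)}$ ($z{\left(Y \right)} = \left(-1 + \frac{-9 - 7 Y}{3 \left(1 + Y\right)}\right) \left(-50\right) = 50 - \frac{50 \left(-9 - 7 Y\right)}{3 \left(1 + Y\right)}$)
$z{\left(-6 \right)} C{\left(11,9 \right)} = \frac{100 \left(6 + 5 \left(-6\right)\right)}{3 \left(1 - 6\right)} \left(-5 - 11\right) = \frac{100 \left(6 - 30\right)}{3 \left(-5\right)} \left(-5 - 11\right) = \frac{100}{3} \left(- \frac{1}{5}\right) \left(-24\right) \left(-16\right) = 160 \left(-16\right) = -2560$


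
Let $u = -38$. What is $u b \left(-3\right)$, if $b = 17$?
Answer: $1938$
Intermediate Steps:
$u b \left(-3\right) = \left(-38\right) 17 \left(-3\right) = \left(-646\right) \left(-3\right) = 1938$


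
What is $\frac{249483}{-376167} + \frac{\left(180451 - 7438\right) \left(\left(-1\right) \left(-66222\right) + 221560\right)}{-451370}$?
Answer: $- \frac{3121579626349072}{28298416465} \approx -1.1031 \cdot 10^{5}$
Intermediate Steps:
$\frac{249483}{-376167} + \frac{\left(180451 - 7438\right) \left(\left(-1\right) \left(-66222\right) + 221560\right)}{-451370} = 249483 \left(- \frac{1}{376167}\right) + 173013 \left(66222 + 221560\right) \left(- \frac{1}{451370}\right) = - \frac{83161}{125389} + 173013 \cdot 287782 \left(- \frac{1}{451370}\right) = - \frac{83161}{125389} + 49790027166 \left(- \frac{1}{451370}\right) = - \frac{83161}{125389} - \frac{24895013583}{225685} = - \frac{3121579626349072}{28298416465}$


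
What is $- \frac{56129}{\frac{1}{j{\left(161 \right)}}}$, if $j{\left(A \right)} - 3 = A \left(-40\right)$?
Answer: $361302373$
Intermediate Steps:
$j{\left(A \right)} = 3 - 40 A$ ($j{\left(A \right)} = 3 + A \left(-40\right) = 3 - 40 A$)
$- \frac{56129}{\frac{1}{j{\left(161 \right)}}} = - \frac{56129}{\frac{1}{3 - 6440}} = - \frac{56129}{\frac{1}{-6437}} = - \frac{56129}{- \frac{1}{6437}} = \left(-56129\right) \left(-6437\right) = 361302373$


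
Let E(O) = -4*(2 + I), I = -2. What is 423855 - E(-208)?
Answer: 423855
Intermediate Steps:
E(O) = 0 (E(O) = -4*(2 - 2) = -4*0 = 0)
423855 - E(-208) = 423855 - 1*0 = 423855 + 0 = 423855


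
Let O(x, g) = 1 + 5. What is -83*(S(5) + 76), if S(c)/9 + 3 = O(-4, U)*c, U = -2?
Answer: -26477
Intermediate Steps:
O(x, g) = 6
S(c) = -27 + 54*c (S(c) = -27 + 9*(6*c) = -27 + 54*c)
-83*(S(5) + 76) = -83*((-27 + 54*5) + 76) = -83*((-27 + 270) + 76) = -83*(243 + 76) = -83*319 = -26477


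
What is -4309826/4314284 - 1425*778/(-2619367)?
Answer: -3252992521771/5650346569114 ≈ -0.57572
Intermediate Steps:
-4309826/4314284 - 1425*778/(-2619367) = -4309826*1/4314284 - 1108650*(-1/2619367) = -2154913/2157142 + 1108650/2619367 = -3252992521771/5650346569114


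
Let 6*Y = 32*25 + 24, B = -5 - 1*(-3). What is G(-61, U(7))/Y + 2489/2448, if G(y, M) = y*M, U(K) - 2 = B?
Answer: 2489/2448 ≈ 1.0167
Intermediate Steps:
B = -2 (B = -5 + 3 = -2)
Y = 412/3 (Y = (32*25 + 24)/6 = (800 + 24)/6 = (⅙)*824 = 412/3 ≈ 137.33)
U(K) = 0 (U(K) = 2 - 2 = 0)
G(y, M) = M*y
G(-61, U(7))/Y + 2489/2448 = (0*(-61))/(412/3) + 2489/2448 = 0*(3/412) + 2489*(1/2448) = 0 + 2489/2448 = 2489/2448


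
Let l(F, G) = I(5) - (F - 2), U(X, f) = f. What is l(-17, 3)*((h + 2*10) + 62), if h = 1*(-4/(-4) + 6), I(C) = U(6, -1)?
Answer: 1602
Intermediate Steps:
I(C) = -1
h = 7 (h = 1*(-4*(-1/4) + 6) = 1*(1 + 6) = 1*7 = 7)
l(F, G) = 1 - F (l(F, G) = -1 - (F - 2) = -1 - (-2 + F) = -1 + (2 - F) = 1 - F)
l(-17, 3)*((h + 2*10) + 62) = (1 - 1*(-17))*((7 + 2*10) + 62) = (1 + 17)*((7 + 20) + 62) = 18*(27 + 62) = 18*89 = 1602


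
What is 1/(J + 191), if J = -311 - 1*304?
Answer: -1/424 ≈ -0.0023585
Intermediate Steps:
J = -615 (J = -311 - 304 = -615)
1/(J + 191) = 1/(-615 + 191) = 1/(-424) = -1/424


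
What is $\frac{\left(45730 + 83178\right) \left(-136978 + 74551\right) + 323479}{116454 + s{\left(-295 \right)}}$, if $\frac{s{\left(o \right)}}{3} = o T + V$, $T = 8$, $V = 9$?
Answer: $- \frac{8047016237}{109401} \approx -73555.0$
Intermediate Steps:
$s{\left(o \right)} = 27 + 24 o$ ($s{\left(o \right)} = 3 \left(o 8 + 9\right) = 3 \left(8 o + 9\right) = 3 \left(9 + 8 o\right) = 27 + 24 o$)
$\frac{\left(45730 + 83178\right) \left(-136978 + 74551\right) + 323479}{116454 + s{\left(-295 \right)}} = \frac{\left(45730 + 83178\right) \left(-136978 + 74551\right) + 323479}{116454 + \left(27 + 24 \left(-295\right)\right)} = \frac{128908 \left(-62427\right) + 323479}{116454 + \left(27 - 7080\right)} = \frac{-8047339716 + 323479}{116454 - 7053} = - \frac{8047016237}{109401}$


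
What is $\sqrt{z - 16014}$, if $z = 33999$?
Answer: $\sqrt{17985} \approx 134.11$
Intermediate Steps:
$\sqrt{z - 16014} = \sqrt{33999 - 16014} = \sqrt{17985}$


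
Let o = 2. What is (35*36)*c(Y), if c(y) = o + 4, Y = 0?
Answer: 7560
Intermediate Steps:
c(y) = 6 (c(y) = 2 + 4 = 6)
(35*36)*c(Y) = (35*36)*6 = 1260*6 = 7560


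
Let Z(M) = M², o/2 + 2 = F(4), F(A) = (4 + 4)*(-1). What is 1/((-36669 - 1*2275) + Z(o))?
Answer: -1/38544 ≈ -2.5944e-5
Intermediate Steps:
F(A) = -8 (F(A) = 8*(-1) = -8)
o = -20 (o = -4 + 2*(-8) = -4 - 16 = -20)
1/((-36669 - 1*2275) + Z(o)) = 1/((-36669 - 1*2275) + (-20)²) = 1/((-36669 - 2275) + 400) = 1/(-38944 + 400) = 1/(-38544) = -1/38544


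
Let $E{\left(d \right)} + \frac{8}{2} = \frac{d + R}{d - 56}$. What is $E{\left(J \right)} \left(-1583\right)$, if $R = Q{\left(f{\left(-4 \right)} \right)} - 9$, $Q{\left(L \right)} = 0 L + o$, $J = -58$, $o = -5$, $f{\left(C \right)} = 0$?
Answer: $\frac{101312}{19} \approx 5332.2$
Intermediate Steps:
$Q{\left(L \right)} = -5$ ($Q{\left(L \right)} = 0 L - 5 = 0 - 5 = -5$)
$R = -14$ ($R = -5 - 9 = -14$)
$E{\left(d \right)} = -4 + \frac{-14 + d}{-56 + d}$ ($E{\left(d \right)} = -4 + \frac{d - 14}{d - 56} = -4 + \frac{-14 + d}{-56 + d}$)
$E{\left(J \right)} \left(-1583\right) = \frac{3 \left(70 - -58\right)}{-56 - 58} \left(-1583\right) = \frac{3 \left(70 + 58\right)}{-114} \left(-1583\right) = 3 \left(- \frac{1}{114}\right) 128 \left(-1583\right) = \left(- \frac{64}{19}\right) \left(-1583\right) = \frac{101312}{19}$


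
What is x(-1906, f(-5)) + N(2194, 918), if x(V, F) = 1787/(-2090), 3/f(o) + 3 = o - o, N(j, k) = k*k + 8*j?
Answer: 1797975053/2090 ≈ 8.6028e+5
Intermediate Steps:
N(j, k) = k² + 8*j
f(o) = -1 (f(o) = 3/(-3 + (o - o)) = 3/(-3 + 0) = 3/(-3) = 3*(-⅓) = -1)
x(V, F) = -1787/2090 (x(V, F) = 1787*(-1/2090) = -1787/2090)
x(-1906, f(-5)) + N(2194, 918) = -1787/2090 + (918² + 8*2194) = -1787/2090 + (842724 + 17552) = -1787/2090 + 860276 = 1797975053/2090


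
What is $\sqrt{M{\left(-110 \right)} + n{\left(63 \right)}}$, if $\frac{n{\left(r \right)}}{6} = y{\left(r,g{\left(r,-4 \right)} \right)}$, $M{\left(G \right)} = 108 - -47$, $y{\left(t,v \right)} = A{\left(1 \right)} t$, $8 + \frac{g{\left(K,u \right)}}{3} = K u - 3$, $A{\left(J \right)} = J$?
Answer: $\sqrt{533} \approx 23.087$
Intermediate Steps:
$g{\left(K,u \right)} = -33 + 3 K u$ ($g{\left(K,u \right)} = -24 + 3 \left(K u - 3\right) = -24 + 3 \left(-3 + K u\right) = -24 + \left(-9 + 3 K u\right) = -33 + 3 K u$)
$y{\left(t,v \right)} = t$ ($y{\left(t,v \right)} = 1 t = t$)
$M{\left(G \right)} = 155$ ($M{\left(G \right)} = 108 + 47 = 155$)
$n{\left(r \right)} = 6 r$
$\sqrt{M{\left(-110 \right)} + n{\left(63 \right)}} = \sqrt{155 + 6 \cdot 63} = \sqrt{155 + 378} = \sqrt{533}$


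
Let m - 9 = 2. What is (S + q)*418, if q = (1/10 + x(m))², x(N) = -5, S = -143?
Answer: -2486891/50 ≈ -49738.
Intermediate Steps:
m = 11 (m = 9 + 2 = 11)
q = 2401/100 (q = (1/10 - 5)² = (⅒ - 5)² = (-49/10)² = 2401/100 ≈ 24.010)
(S + q)*418 = (-143 + 2401/100)*418 = -11899/100*418 = -2486891/50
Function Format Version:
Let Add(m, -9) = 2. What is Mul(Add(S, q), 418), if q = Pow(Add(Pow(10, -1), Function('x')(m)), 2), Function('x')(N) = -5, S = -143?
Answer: Rational(-2486891, 50) ≈ -49738.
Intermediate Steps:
m = 11 (m = Add(9, 2) = 11)
q = Rational(2401, 100) (q = Pow(Add(Pow(10, -1), -5), 2) = Pow(Add(Rational(1, 10), -5), 2) = Pow(Rational(-49, 10), 2) = Rational(2401, 100) ≈ 24.010)
Mul(Add(S, q), 418) = Mul(Add(-143, Rational(2401, 100)), 418) = Mul(Rational(-11899, 100), 418) = Rational(-2486891, 50)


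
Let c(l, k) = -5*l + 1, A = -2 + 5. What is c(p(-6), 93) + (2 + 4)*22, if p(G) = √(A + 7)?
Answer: 133 - 5*√10 ≈ 117.19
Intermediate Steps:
A = 3
p(G) = √10 (p(G) = √(3 + 7) = √10)
c(l, k) = 1 - 5*l
c(p(-6), 93) + (2 + 4)*22 = (1 - 5*√10) + (2 + 4)*22 = (1 - 5*√10) + 6*22 = (1 - 5*√10) + 132 = 133 - 5*√10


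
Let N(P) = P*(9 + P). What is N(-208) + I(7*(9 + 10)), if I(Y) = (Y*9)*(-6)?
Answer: 34210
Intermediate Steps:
I(Y) = -54*Y (I(Y) = (9*Y)*(-6) = -54*Y)
N(-208) + I(7*(9 + 10)) = -208*(9 - 208) - 378*(9 + 10) = -208*(-199) - 378*19 = 41392 - 54*133 = 41392 - 7182 = 34210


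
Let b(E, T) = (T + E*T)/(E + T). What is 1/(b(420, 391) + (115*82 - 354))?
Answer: 811/7525247 ≈ 0.00010777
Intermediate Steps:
b(E, T) = (T + E*T)/(E + T)
1/(b(420, 391) + (115*82 - 354)) = 1/(391*(1 + 420)/(420 + 391) + (115*82 - 354)) = 1/(391*421/811 + (9430 - 354)) = 1/(391*(1/811)*421 + 9076) = 1/(164611/811 + 9076) = 1/(7525247/811) = 811/7525247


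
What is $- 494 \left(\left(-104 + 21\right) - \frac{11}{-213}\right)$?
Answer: $\frac{8727992}{213} \approx 40977.0$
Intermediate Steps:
$- 494 \left(\left(-104 + 21\right) - \frac{11}{-213}\right) = - 494 \left(-83 - - \frac{11}{213}\right) = - 494 \left(-83 + \frac{11}{213}\right) = \left(-494\right) \left(- \frac{17668}{213}\right) = \frac{8727992}{213}$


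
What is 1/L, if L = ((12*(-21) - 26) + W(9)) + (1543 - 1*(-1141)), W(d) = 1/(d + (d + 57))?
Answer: 75/180451 ≈ 0.00041563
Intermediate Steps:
W(d) = 1/(57 + 2*d) (W(d) = 1/(d + (57 + d)) = 1/(57 + 2*d))
L = 180451/75 (L = ((12*(-21) - 26) + 1/(57 + 2*9)) + (1543 - 1*(-1141)) = ((-252 - 26) + 1/(57 + 18)) + (1543 + 1141) = (-278 + 1/75) + 2684 = -20849/75 + 2684 = 180451/75 ≈ 2406.0)
1/L = 1/(180451/75) = 75/180451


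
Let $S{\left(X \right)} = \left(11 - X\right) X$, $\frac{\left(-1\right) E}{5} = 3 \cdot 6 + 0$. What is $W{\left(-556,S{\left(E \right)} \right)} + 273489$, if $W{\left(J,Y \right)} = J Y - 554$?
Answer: $5326975$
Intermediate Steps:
$E = -90$ ($E = - 5 \left(3 \cdot 6 + 0\right) = - 5 \left(18 + 0\right) = \left(-5\right) 18 = -90$)
$S{\left(X \right)} = X \left(11 - X\right)$
$W{\left(J,Y \right)} = -554 + J Y$
$W{\left(-556,S{\left(E \right)} \right)} + 273489 = \left(-554 - 556 \left(- 90 \left(11 - -90\right)\right)\right) + 273489 = \left(-554 - 556 \left(- 90 \left(11 + 90\right)\right)\right) + 273489 = \left(-554 - 556 \left(\left(-90\right) 101\right)\right) + 273489 = \left(-554 - -5054040\right) + 273489 = \left(-554 + 5054040\right) + 273489 = 5053486 + 273489 = 5326975$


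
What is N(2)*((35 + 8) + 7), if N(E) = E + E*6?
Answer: 700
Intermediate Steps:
N(E) = 7*E (N(E) = E + 6*E = 7*E)
N(2)*((35 + 8) + 7) = (7*2)*((35 + 8) + 7) = 14*(43 + 7) = 14*50 = 700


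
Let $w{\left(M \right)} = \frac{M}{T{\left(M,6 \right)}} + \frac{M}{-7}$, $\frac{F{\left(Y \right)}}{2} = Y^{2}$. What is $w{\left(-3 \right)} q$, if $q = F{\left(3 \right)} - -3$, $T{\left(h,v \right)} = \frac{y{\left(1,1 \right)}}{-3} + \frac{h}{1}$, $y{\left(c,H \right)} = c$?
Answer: $\frac{279}{10} \approx 27.9$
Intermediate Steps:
$F{\left(Y \right)} = 2 Y^{2}$
$T{\left(h,v \right)} = - \frac{1}{3} + h$ ($T{\left(h,v \right)} = 1 \frac{1}{-3} + \frac{h}{1} = 1 \left(- \frac{1}{3}\right) + h 1 = - \frac{1}{3} + h$)
$w{\left(M \right)} = - \frac{M}{7} + \frac{M}{- \frac{1}{3} + M}$ ($w{\left(M \right)} = \frac{M}{- \frac{1}{3} + M} + \frac{M}{-7} = \frac{M}{- \frac{1}{3} + M} + M \left(- \frac{1}{7}\right) = \frac{M}{- \frac{1}{3} + M} - \frac{M}{7} = - \frac{M}{7} + \frac{M}{- \frac{1}{3} + M}$)
$q = 21$ ($q = 2 \cdot 3^{2} - -3 = 2 \cdot 9 + 3 = 18 + 3 = 21$)
$w{\left(-3 \right)} q = \frac{1}{7} \left(-3\right) \frac{1}{-1 + 3 \left(-3\right)} \left(22 - -9\right) 21 = \frac{1}{7} \left(-3\right) \frac{1}{-1 - 9} \left(22 + 9\right) 21 = \frac{1}{7} \left(-3\right) \frac{1}{-10} \cdot 31 \cdot 21 = \frac{1}{7} \left(-3\right) \left(- \frac{1}{10}\right) 31 \cdot 21 = \frac{93}{70} \cdot 21 = \frac{279}{10}$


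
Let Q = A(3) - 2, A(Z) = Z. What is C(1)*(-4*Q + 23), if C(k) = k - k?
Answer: 0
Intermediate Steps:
C(k) = 0
Q = 1 (Q = 3 - 2 = 1)
C(1)*(-4*Q + 23) = 0*(-4*1 + 23) = 0*(-4 + 23) = 0*19 = 0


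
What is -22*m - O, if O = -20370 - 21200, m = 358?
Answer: 33694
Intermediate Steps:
O = -41570
-22*m - O = -22*358 - 1*(-41570) = -7876 + 41570 = 33694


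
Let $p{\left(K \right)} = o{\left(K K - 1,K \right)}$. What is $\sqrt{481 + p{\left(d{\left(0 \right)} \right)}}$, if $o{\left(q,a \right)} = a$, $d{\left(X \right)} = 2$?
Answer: $\sqrt{483} \approx 21.977$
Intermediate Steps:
$p{\left(K \right)} = K$
$\sqrt{481 + p{\left(d{\left(0 \right)} \right)}} = \sqrt{481 + 2} = \sqrt{483}$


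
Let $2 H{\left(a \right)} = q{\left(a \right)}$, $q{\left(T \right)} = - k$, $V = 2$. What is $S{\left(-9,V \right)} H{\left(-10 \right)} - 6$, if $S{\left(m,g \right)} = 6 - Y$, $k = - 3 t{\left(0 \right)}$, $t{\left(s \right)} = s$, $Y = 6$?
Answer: $-6$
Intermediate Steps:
$k = 0$ ($k = \left(-3\right) 0 = 0$)
$q{\left(T \right)} = 0$ ($q{\left(T \right)} = \left(-1\right) 0 = 0$)
$S{\left(m,g \right)} = 0$ ($S{\left(m,g \right)} = 6 - 6 = 0$)
$H{\left(a \right)} = 0$ ($H{\left(a \right)} = \frac{1}{2} \cdot 0 = 0$)
$S{\left(-9,V \right)} H{\left(-10 \right)} - 6 = 0 \cdot 0 - 6 = 0 - 6 = -6$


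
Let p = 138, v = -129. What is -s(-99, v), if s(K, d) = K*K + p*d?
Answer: 8001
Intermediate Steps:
s(K, d) = K² + 138*d (s(K, d) = K*K + 138*d = K² + 138*d)
-s(-99, v) = -((-99)² + 138*(-129)) = -(9801 - 17802) = -1*(-8001) = 8001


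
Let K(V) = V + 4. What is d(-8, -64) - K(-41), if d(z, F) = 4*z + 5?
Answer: 10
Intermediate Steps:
d(z, F) = 5 + 4*z
K(V) = 4 + V
d(-8, -64) - K(-41) = (5 + 4*(-8)) - (4 - 41) = (5 - 32) - 1*(-37) = -27 + 37 = 10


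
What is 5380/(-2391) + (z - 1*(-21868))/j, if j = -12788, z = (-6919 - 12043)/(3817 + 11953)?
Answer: -50249425511/12689084820 ≈ -3.9601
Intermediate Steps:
z = -499/415 (z = -18962/15770 = -18962*1/15770 = -499/415 ≈ -1.2024)
5380/(-2391) + (z - 1*(-21868))/j = 5380/(-2391) + (-499/415 - 1*(-21868))/(-12788) = 5380*(-1/2391) + (-499/415 + 21868)*(-1/12788) = -5380/2391 + (9074721/415)*(-1/12788) = -5380/2391 - 9074721/5307020 = -50249425511/12689084820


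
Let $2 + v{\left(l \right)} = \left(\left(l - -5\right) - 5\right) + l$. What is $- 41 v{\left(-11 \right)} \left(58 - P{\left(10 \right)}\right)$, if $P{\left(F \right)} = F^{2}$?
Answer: $-41328$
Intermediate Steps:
$v{\left(l \right)} = -2 + 2 l$ ($v{\left(l \right)} = -2 + \left(\left(\left(l - -5\right) - 5\right) + l\right) = -2 + \left(\left(\left(l + 5\right) - 5\right) + l\right) = -2 + \left(\left(\left(5 + l\right) - 5\right) + l\right) = -2 + \left(l + l\right) = -2 + 2 l$)
$- 41 v{\left(-11 \right)} \left(58 - P{\left(10 \right)}\right) = - 41 \left(-2 + 2 \left(-11\right)\right) \left(58 - 10^{2}\right) = - 41 \left(-2 - 22\right) \left(58 - 100\right) = \left(-41\right) \left(-24\right) \left(58 - 100\right) = 984 \left(-42\right) = -41328$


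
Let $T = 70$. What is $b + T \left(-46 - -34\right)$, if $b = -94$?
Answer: $-934$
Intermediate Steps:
$b + T \left(-46 - -34\right) = -94 + 70 \left(-46 - -34\right) = -94 + 70 \left(-46 + 34\right) = -94 + 70 \left(-12\right) = -94 - 840 = -934$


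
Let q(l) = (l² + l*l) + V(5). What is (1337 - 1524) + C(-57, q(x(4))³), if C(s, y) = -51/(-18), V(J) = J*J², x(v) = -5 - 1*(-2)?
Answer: -1105/6 ≈ -184.17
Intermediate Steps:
x(v) = -3 (x(v) = -5 + 2 = -3)
V(J) = J³
q(l) = 125 + 2*l² (q(l) = (l² + l*l) + 5³ = (l² + l²) + 125 = 2*l² + 125 = 125 + 2*l²)
C(s, y) = 17/6 (C(s, y) = -51*(-1/18) = 17/6)
(1337 - 1524) + C(-57, q(x(4))³) = (1337 - 1524) + 17/6 = -187 + 17/6 = -1105/6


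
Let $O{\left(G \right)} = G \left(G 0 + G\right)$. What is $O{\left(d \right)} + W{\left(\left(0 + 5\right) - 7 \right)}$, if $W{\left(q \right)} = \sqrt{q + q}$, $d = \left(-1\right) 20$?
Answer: $400 + 2 i \approx 400.0 + 2.0 i$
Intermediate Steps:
$d = -20$
$W{\left(q \right)} = \sqrt{2} \sqrt{q}$ ($W{\left(q \right)} = \sqrt{2 q} = \sqrt{2} \sqrt{q}$)
$O{\left(G \right)} = G^{2}$ ($O{\left(G \right)} = G \left(0 + G\right) = G G = G^{2}$)
$O{\left(d \right)} + W{\left(\left(0 + 5\right) - 7 \right)} = \left(-20\right)^{2} + \sqrt{2} \sqrt{\left(0 + 5\right) - 7} = 400 + \sqrt{2} \sqrt{5 - 7} = 400 + \sqrt{2} \sqrt{-2} = 400 + \sqrt{2} i \sqrt{2} = 400 + 2 i$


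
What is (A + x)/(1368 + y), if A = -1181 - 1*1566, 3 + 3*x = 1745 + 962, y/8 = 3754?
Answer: -5537/94200 ≈ -0.058779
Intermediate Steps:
y = 30032 (y = 8*3754 = 30032)
x = 2704/3 (x = -1 + (1745 + 962)/3 = -1 + (⅓)*2707 = -1 + 2707/3 = 2704/3 ≈ 901.33)
A = -2747 (A = -1181 - 1566 = -2747)
(A + x)/(1368 + y) = (-2747 + 2704/3)/(1368 + 30032) = -5537/3/31400 = -5537/3*1/31400 = -5537/94200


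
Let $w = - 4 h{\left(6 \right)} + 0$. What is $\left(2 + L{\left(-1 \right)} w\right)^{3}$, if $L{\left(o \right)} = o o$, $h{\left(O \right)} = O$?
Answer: $-10648$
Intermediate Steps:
$L{\left(o \right)} = o^{2}$
$w = -24$ ($w = \left(-4\right) 6 + 0 = -24 + 0 = -24$)
$\left(2 + L{\left(-1 \right)} w\right)^{3} = \left(2 + \left(-1\right)^{2} \left(-24\right)\right)^{3} = \left(2 + 1 \left(-24\right)\right)^{3} = \left(2 - 24\right)^{3} = \left(-22\right)^{3} = -10648$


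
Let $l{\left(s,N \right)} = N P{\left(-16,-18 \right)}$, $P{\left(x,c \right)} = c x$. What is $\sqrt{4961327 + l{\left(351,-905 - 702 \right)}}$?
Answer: $\sqrt{4498511} \approx 2121.0$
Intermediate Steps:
$l{\left(s,N \right)} = 288 N$ ($l{\left(s,N \right)} = N \left(\left(-18\right) \left(-16\right)\right) = N 288 = 288 N$)
$\sqrt{4961327 + l{\left(351,-905 - 702 \right)}} = \sqrt{4961327 + 288 \left(-905 - 702\right)} = \sqrt{4961327 + 288 \left(-1607\right)} = \sqrt{4961327 - 462816} = \sqrt{4498511}$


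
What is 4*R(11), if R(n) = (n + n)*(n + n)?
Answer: 1936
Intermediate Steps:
R(n) = 4*n² (R(n) = (2*n)*(2*n) = 4*n²)
4*R(11) = 4*(4*11²) = 4*(4*121) = 4*484 = 1936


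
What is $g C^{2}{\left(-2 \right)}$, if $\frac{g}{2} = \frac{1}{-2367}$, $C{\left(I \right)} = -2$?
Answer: $- \frac{8}{2367} \approx -0.0033798$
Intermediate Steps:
$g = - \frac{2}{2367}$ ($g = \frac{2}{-2367} = 2 \left(- \frac{1}{2367}\right) = - \frac{2}{2367} \approx -0.00084495$)
$g C^{2}{\left(-2 \right)} = - \frac{2 \left(-2\right)^{2}}{2367} = \left(- \frac{2}{2367}\right) 4 = - \frac{8}{2367}$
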